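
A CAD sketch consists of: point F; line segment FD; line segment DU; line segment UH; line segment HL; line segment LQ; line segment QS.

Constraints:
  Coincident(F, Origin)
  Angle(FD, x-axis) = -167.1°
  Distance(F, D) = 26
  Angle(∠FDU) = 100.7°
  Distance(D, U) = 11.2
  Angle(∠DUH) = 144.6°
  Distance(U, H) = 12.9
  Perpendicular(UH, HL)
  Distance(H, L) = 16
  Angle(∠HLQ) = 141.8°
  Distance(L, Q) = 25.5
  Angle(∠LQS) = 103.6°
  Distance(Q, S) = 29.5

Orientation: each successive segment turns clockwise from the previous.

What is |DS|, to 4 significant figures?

26.85

F is at the origin; FD runs at -167.1° with length 26.0, so D = (-25.34, -5.805). ∠FDU = 100.7° gives DU at 113.6° from the x-axis; with |DU| = 11.2, U = (-29.83, 4.459). ∠DUH = 144.6° gives UH at 78.20° from the x-axis; with |UH| = 12.9, H = (-27.19, 17.09). The perpendicularity gives HL at right angles to UH, so HL runs at -11.80°; with |HL| = 16.0, L = (-11.53, 13.81). ∠HLQ = 141.8° gives LQ at -50.00° from the x-axis; with |LQ| = 25.5, Q = (4.863, -5.720). ∠LQS = 103.6° gives QS at -126.4° from the x-axis; with |QS| = 29.5, S = (-12.64, -29.46). Then |DS| = |S − D| = 26.85.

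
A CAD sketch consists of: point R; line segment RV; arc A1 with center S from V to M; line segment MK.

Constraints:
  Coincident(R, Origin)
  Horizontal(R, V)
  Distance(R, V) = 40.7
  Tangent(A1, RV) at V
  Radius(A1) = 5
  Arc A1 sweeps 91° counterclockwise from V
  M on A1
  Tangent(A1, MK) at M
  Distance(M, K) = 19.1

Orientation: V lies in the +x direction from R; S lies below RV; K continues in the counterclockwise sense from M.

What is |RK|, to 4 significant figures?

43.40

On A1, V sits at bearing 90° from S; a 91° counterclockwise sweep puts M at bearing 181°, so M = S + 5.0·(cos 181°, sin 181°) = (35.70, -5.087). A1 meets MK tangentially, so SM is at right angles to MK, so MK runs along (−sin 181°, cos 181°); with |MK| = 19.1, K = (36.03, -24.18). Then |RK| = |K − R| = 43.40.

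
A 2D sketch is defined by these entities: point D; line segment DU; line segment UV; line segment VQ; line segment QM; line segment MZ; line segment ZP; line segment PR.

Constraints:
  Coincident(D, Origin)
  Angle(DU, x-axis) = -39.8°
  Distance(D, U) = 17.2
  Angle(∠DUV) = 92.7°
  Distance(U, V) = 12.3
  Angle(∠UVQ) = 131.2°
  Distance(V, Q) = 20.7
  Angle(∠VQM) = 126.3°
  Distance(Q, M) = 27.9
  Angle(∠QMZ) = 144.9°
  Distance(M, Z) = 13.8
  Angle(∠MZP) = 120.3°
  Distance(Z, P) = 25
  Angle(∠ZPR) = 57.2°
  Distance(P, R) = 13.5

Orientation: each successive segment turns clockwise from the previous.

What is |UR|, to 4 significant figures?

36.23

D is at the origin; DU runs at -39.8° with length 17.2, so U = (13.21, -11.01). ∠DUV = 92.7° gives UV at -127.1° from the x-axis; with |UV| = 12.3, V = (5.795, -20.82). ∠UVQ = 131.2° gives VQ at -175.9° from the x-axis; with |VQ| = 20.7, Q = (-14.85, -22.30). ∠VQM = 126.3° gives QM at 130.4° from the x-axis; with |QM| = 27.9, M = (-32.93, -1.053). ∠QMZ = 144.9° gives MZ at 95.30° from the x-axis; with |MZ| = 13.8, Z = (-34.21, 12.69). ∠MZP = 120.3° gives ZP at 35.60° from the x-axis; with |ZP| = 25.0, P = (-13.88, 27.24). ∠ZPR = 57.2° gives PR at -87.20° from the x-axis; with |PR| = 13.5, R = (-13.22, 13.76). Then |UR| = |R − U| = 36.23.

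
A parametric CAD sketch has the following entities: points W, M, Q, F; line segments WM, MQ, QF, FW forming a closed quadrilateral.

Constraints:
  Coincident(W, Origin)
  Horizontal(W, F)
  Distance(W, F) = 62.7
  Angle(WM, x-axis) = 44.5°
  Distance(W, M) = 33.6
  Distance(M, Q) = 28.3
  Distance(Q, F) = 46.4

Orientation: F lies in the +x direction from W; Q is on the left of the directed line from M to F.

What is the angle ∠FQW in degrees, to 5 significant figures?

69.063°

Checks: |MQ| = 28.30 ✓; |QF| = 46.40 ✓.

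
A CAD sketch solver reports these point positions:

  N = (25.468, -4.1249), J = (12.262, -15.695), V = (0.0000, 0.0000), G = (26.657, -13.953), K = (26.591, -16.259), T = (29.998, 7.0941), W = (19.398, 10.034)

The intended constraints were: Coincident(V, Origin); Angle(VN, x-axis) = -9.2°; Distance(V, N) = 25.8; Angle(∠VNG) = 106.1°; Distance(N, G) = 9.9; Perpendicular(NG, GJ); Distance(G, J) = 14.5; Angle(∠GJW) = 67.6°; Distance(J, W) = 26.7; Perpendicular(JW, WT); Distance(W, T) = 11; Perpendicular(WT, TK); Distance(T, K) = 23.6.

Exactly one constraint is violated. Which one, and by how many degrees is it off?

Perpendicular(WT, TK) — off by 7.20°.

V = (0.00, 0.00) ✓; VN at -9.200° ✓; |VN| = 25.80 ✓; ∠VNG = 106.1° ✓; |NG| = 9.900 ✓; ∠(NG, GJ) = 90.00° ✓; |GJ| = 14.50 ✓; ∠GJW = 67.60° ✓; |JW| = 26.70 ✓; ∠(JW, WT) = 90.00° ✓; |WT| = 11.00 ✓; ∠(WT, TK) = 82.80° ✗; |TK| = 23.60 ✓.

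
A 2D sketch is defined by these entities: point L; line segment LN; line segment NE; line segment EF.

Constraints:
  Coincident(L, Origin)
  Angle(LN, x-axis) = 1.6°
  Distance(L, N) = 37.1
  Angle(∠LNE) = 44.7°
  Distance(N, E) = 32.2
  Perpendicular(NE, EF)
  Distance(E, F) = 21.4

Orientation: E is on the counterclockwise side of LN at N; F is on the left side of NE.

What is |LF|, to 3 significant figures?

7.49

∠LNE = 44.7°, so NE runs at 1.6° + (180° − 44.7°) = 137° from the x-axis; with |NE| = 32.2, E = N + 32.2·(cos 137°, sin 137°) = (13.6, 23.0). NE ⟂ EF; with |EF| = 21.4 on the left of NE, F = E + 21.4·(-0.683, -0.730) = (-1.05, 7.41). Then |LF| = |F − L| = 7.49.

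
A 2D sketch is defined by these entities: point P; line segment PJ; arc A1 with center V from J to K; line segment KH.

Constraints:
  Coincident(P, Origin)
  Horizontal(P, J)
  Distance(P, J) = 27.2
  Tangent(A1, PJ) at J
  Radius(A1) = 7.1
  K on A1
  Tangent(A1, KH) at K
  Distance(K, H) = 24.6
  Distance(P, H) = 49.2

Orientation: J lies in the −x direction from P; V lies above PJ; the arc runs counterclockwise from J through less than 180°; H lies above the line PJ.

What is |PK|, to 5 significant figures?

25.168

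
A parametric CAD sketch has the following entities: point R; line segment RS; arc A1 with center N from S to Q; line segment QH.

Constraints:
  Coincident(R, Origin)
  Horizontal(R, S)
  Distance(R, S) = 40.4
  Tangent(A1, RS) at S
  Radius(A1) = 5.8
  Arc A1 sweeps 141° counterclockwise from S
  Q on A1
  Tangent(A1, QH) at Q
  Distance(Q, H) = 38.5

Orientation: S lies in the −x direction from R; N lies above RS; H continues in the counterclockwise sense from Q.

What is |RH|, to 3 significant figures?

75.1

R is at the origin; R and S share the same y with |RS| = 40.4 and S on the −x side, so S = (-40.4, 0.00). The tangent condition forces NS to be normal to RS, so N = S + (0, 5.8) = (-40.4, 5.80). On A1, S sits at bearing -90° from N; a 141° counterclockwise sweep puts Q at bearing 51°, so Q = N + 5.8·(cos 51°, sin 51°) = (-36.7, 10.3). The tangent condition forces NQ to be normal to QH, so QH runs along (−sin 51°, cos 51°); with |QH| = 38.5, H = (-66.7, 34.5). Then |RH| = |H − R| = 75.1.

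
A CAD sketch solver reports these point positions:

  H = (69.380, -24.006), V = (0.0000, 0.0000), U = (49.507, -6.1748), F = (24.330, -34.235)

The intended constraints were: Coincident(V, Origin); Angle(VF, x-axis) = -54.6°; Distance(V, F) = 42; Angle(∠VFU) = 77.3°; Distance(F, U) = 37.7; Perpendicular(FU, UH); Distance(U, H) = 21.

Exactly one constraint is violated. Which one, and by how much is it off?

Distance(U, H) = 21 — off by 5.70.

V = (0.00, 0.00) ✓; VF at -54.60° ✓; |VF| = 42.00 ✓; ∠VFU = 77.30° ✓; |FU| = 37.70 ✓; ∠(FU, UH) = 90.00° ✓; |UH| = 26.70 ✗.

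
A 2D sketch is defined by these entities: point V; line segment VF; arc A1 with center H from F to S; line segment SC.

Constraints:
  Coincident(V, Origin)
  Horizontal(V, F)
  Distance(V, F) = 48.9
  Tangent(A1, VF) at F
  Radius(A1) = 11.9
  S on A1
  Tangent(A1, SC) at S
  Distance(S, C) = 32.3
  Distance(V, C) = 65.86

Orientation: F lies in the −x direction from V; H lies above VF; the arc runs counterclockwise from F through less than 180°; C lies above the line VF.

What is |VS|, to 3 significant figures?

40.5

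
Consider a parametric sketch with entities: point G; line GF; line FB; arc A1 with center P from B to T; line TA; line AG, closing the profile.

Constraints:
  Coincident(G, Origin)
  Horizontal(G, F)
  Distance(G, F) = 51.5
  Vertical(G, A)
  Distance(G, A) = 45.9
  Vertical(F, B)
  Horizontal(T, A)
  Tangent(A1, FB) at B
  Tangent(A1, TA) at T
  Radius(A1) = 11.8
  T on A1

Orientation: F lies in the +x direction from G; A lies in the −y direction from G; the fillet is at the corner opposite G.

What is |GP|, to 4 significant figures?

52.33

G is at the origin; GF is horizontal with |GF| = 51.5 and F on the +x side, so F = (51.50, 0.000). G and A share the same x with |GA| = 45.9 and A on the −y side, so A = (0.000, -45.90). The virtual corner opposite G is at (51.50, -45.90). A1 meets FB tangentially, so PB is at right angles to FB and tangency of A1 to TA means the radius PT is perpendicular to TA, with radius 11.8, so the center P sits 11.8 in from both sides at P = (39.70, -34.10). Then |GP| = |P − G| = 52.33.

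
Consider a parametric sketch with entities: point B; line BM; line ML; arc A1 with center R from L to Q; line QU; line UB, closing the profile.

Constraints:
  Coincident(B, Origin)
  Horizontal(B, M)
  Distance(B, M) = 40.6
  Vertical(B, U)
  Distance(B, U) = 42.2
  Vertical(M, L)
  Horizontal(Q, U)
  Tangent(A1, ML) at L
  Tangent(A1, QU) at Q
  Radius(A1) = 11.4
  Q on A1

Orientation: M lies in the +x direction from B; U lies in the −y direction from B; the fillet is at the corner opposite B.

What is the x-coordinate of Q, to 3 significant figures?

29.2

B is at the origin; B and M share the same y with |BM| = 40.6 and M on the +x side, so M = (40.6, 0.00). BU is vertical with |BU| = 42.2 and U on the −y side, so U = (0.00, -42.2). The virtual corner opposite B is at (40.6, -42.2). The tangent condition forces RL to be normal to ML and tangency of A1 to QU means the radius RQ is perpendicular to QU, with radius 11.4, so the center R sits 11.4 in from both sides at R = (29.2, -30.8). That places the tangent points at L = (40.6, -30.8) on ML and Q = (29.2, -42.2) on QU. So Q.x = 29.2.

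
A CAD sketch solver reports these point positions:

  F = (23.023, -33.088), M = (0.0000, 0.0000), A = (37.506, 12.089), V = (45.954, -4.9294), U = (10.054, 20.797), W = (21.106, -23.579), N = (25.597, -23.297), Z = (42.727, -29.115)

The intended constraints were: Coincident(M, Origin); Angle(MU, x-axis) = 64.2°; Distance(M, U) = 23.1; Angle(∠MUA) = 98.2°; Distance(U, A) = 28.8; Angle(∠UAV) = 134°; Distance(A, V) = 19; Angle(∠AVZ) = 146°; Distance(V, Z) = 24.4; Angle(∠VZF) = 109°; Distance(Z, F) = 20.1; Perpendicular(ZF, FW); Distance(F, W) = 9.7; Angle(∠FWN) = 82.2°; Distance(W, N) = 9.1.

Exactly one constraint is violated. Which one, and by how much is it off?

Distance(W, N) = 9.1 — off by 4.60.

M = (0.00, 0.00) ✓; MU at 64.20° ✓; |MU| = 23.10 ✓; ∠MUA = 98.20° ✓; |UA| = 28.80 ✓; ∠UAV = 134.0° ✓; |AV| = 19.00 ✓; ∠AVZ = 146.0° ✓; |VZ| = 24.40 ✓; ∠VZF = 109.0° ✓; |ZF| = 20.10 ✓; ∠(ZF, FW) = 90.00° ✓; |FW| = 9.700 ✓; ∠FWN = 82.20° ✓; |WN| = 4.500 ✗.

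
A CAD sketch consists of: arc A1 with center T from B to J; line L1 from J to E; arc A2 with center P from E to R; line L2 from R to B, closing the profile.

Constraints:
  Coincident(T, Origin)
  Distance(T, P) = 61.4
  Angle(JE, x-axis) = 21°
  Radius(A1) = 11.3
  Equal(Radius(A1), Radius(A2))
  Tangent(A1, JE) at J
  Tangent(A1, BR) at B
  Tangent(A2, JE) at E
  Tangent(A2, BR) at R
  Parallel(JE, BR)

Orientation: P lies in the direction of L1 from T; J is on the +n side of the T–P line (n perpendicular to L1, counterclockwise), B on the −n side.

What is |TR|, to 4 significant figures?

62.43

The slot axis is L1's direction at 21.0°, so u = (cos 21.0°, sin 21.0°) = (0.9336, 0.3584) and n = (−sin 21.0°, cos 21.0°) = (-0.3584, 0.9336). T is at the origin and P lies 61.4 along u from T, so P = 61.4·u = (57.32, 22.00). Tangency of A1 to both parallel lines with radius 11.3 puts J and B at T ± 11.3·n: J = (-4.050, 10.55), B = (4.050, -10.55). Equal radii place E and R the same way about P: E = P + 11.3·n = (53.27, 32.55), R = P − 11.3·n = (61.37, 11.45). Then |TR| = |R − T| = 62.43.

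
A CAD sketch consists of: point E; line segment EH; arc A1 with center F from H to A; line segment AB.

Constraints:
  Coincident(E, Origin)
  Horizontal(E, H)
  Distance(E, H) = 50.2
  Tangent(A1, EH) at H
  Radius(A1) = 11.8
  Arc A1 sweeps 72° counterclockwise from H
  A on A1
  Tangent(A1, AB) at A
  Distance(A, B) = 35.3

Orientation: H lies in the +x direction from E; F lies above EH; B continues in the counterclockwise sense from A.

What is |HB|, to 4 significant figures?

47.23

On A1, H sits at bearing -90° from F; a 72° counterclockwise sweep puts A at bearing -18°, so A = F + 11.8·(cos -18°, sin -18°) = (61.42, 8.154). A1 meets AB tangentially, so FA is at right angles to AB, so AB runs along (−sin -18°, cos -18°); with |AB| = 35.3, B = (72.33, 41.73). Then |HB| = |B − H| = 47.23.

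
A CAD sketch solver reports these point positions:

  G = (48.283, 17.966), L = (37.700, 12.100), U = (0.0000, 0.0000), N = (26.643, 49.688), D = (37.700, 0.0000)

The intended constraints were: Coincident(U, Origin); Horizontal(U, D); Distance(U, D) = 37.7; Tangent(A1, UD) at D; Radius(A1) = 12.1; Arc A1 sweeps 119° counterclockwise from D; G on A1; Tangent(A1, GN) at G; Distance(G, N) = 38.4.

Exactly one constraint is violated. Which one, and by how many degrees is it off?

Tangent(A1, GN) at G — off by 5.30°.

U = (0.00, 0.00) ✓; U.y = 0.00, D.y = 0.00 ✓; |UD| = 37.70 ✓; ∠(LD, DU) = 90.00° ✓; |LD| = 12.10 ✓; bearing(L→G) − bearing(L→D) = 119.0° ✓; |LG| = 12.10 ✓; ∠(LG, GN) = 84.70° ✗; |GN| = 38.40 ✓.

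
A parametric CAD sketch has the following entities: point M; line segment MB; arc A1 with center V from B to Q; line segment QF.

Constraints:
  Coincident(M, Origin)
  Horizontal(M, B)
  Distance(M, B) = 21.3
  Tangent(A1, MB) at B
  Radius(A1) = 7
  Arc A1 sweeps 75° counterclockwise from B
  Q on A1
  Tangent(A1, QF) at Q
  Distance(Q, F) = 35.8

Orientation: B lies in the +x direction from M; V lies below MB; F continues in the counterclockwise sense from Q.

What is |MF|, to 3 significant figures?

40.1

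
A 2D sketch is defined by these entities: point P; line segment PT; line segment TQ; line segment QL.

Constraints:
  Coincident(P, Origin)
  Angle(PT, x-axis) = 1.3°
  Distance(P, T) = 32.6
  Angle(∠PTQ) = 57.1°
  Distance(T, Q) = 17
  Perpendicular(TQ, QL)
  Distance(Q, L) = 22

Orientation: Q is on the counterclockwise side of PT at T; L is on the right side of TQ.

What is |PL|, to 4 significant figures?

49.38

P is at the origin; PT runs at 1.3° with length 32.6, so T = 32.6·(cos 1.3°, sin 1.3°) = (32.59, 0.7396). ∠PTQ = 57.1°, so TQ runs at 1.3° + (180° − 57.1°) = 124.2° from the x-axis; with |TQ| = 17.0, Q = T + 17.0·(cos 124.2°, sin 124.2°) = (23.04, 14.80). TQ ⟂ QL; with |QL| = 22.0 on the right of TQ, L = Q + 22.0·(0.8271, 0.5621) = (41.23, 27.17). Then |PL| = |L − P| = 49.38.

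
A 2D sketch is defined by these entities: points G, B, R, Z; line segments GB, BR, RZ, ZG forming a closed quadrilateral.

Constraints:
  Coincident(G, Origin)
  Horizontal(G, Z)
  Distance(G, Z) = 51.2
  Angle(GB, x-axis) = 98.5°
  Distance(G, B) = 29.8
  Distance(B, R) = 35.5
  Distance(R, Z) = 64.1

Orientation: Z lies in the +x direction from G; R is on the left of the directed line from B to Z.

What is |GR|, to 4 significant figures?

59.03

Checks: |BR| = 35.50 ✓; |RZ| = 64.10 ✓.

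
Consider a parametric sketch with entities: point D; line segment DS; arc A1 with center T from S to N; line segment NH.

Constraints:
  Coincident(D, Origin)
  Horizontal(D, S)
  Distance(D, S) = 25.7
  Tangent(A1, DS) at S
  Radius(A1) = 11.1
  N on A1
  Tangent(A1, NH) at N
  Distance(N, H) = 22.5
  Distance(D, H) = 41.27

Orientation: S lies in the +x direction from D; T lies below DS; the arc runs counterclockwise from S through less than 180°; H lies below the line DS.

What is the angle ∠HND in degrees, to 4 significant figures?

147.8°

Checks: D.y = 0.00, S.y = 0.00 ✓; |TN| = 11.10 ✓; ∠(TN, NH) = 90.00° ✓; |NH| = 22.50 ✓; |DH| = 41.27 ✓.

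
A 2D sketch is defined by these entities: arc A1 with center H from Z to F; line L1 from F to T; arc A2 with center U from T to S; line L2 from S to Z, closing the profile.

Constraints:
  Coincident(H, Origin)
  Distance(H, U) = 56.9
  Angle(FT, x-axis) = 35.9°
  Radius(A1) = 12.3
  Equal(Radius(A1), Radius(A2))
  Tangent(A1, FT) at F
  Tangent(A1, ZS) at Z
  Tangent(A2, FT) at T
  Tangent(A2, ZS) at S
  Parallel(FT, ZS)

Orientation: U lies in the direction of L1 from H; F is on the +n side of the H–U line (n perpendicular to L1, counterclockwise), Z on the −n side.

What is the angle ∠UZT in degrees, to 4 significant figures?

11.18°

Tangency of A1 to both parallel lines with radius 12.3 puts F and Z at H ± 12.3·n: F = (-7.212, 9.964), Z = (7.212, -9.964). Equal radii place T and S the same way about U: T = U + 12.3·n = (38.88, 43.33), S = U − 12.3·n = (53.30, 23.40). Then cos ∠UZT = ZU·ZT / (|ZU||ZT|), giving 11.18°.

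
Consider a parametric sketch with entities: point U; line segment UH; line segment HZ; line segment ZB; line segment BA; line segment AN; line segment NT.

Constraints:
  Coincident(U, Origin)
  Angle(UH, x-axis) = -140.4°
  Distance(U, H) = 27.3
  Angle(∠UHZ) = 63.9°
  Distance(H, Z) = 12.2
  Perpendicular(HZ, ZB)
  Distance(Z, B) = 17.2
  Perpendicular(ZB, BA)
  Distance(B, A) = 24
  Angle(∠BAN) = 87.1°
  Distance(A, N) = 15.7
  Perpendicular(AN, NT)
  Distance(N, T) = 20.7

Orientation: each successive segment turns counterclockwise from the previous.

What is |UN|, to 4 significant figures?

32.54

U is at the origin; UH runs at -140.4° with length 27.3, so H = (-21.04, -17.40). ∠UHZ = 63.9° gives HZ at -24.30° from the x-axis; with |HZ| = 12.2, Z = (-9.916, -22.42). HZ is perpendicular to ZB, so ZB runs at 65.70°; with |ZB| = 17.2, B = (-2.838, -6.746). The perpendicularity gives BA at right angles to ZB, so BA runs at 155.7°; with |BA| = 24.0, A = (-24.71, 3.130). ∠BAN = 87.1° gives AN at -111.4° from the x-axis; with |AN| = 15.7, N = (-30.44, -11.49). Then |UN| = |N − U| = 32.54.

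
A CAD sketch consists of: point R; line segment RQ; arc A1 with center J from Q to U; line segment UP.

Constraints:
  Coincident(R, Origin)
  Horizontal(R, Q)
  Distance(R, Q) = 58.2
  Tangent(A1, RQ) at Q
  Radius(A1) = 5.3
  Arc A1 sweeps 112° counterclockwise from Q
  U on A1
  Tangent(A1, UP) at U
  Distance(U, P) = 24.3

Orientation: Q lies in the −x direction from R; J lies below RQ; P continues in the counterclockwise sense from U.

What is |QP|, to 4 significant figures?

30.11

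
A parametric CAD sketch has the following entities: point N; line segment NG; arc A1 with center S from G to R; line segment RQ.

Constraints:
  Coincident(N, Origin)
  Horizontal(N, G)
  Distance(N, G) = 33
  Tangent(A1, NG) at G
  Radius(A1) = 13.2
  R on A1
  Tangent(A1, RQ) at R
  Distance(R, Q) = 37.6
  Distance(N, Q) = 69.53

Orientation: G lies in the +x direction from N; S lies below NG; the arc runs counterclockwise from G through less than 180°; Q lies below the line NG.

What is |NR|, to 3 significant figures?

32.0

N is at the origin; NG is horizontal with |NG| = 33.0 and G on the +x side, so G = (33.0, 0.00). The tangent condition forces SG to be normal to NG, so S = G + (0, -13.2) = (33.0, -13.2). Since SR ⟂ RQ (tangency), |SQ| = √(13.2² + 37.6²) = 39.8 regardless of where R sits on A1. So Q lies on both circle(N, 69.53) and circle(S, 39.8); the below-NG intersection is Q = (48.3, -50.0). R is the foot of the tangent from Q: R = (23.2, -22.0).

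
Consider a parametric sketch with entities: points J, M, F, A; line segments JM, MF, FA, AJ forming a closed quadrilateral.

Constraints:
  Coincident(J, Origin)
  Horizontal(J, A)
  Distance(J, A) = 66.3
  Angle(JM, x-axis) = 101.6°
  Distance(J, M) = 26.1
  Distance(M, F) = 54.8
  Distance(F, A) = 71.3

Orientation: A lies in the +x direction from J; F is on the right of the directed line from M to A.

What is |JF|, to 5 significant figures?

28.885

J is at the origin; JA is horizontal with |JA| = 66.3 and A in +x, so A = (66.3, 0). JM runs at 101.6° with |JM| = 26.1, so M = (-5.2481, 25.567). F is determined by |MF| = 54.8 and |FA| = 71.3 together: it lies at the intersection of circle(M, 54.8) and circle(A, 71.3). With |MA| = 75.979, the foot of the radical line on MA is 24.297 from M and the perpendicular offset is √(54.8² − 24.297²) = 49.119. Taking the right-of-MA solution: F = (1.1036, -28.864).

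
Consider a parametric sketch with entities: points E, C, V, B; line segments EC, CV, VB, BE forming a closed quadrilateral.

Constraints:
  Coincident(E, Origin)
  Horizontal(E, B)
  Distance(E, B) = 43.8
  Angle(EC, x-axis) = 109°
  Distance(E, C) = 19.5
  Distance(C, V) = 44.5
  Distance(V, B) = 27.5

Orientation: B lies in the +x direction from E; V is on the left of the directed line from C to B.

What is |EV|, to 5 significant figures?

45.951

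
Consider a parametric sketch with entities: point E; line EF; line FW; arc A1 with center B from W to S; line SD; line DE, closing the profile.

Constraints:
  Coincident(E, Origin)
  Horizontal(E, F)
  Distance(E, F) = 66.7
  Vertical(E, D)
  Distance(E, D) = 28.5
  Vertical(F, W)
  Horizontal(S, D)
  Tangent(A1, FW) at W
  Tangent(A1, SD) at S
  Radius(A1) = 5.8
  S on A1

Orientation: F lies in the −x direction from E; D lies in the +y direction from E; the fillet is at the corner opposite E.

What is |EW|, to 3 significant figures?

70.5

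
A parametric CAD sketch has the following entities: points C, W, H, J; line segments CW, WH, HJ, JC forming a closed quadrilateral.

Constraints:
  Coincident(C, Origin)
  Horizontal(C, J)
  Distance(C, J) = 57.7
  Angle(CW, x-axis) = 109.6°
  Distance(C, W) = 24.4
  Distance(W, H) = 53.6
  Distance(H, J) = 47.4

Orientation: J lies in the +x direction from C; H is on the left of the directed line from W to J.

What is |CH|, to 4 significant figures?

60.38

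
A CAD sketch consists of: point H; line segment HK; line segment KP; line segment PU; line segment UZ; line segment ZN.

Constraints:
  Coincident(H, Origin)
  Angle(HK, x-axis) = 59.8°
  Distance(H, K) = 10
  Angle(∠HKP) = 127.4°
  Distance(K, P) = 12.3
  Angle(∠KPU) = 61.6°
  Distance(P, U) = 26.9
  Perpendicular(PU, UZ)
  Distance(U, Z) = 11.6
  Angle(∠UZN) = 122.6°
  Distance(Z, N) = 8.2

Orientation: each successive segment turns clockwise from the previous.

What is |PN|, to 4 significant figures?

25.62

H is at the origin; HK runs at 59.8° with length 10.0, so K = (5.030, 8.643). ∠HKP = 127.4° gives KP at 7.200° from the x-axis; with |KP| = 12.3, P = (17.23, 10.18). ∠KPU = 61.6° gives PU at -111.2° from the x-axis; with |PU| = 26.9, U = (7.506, -14.90). The perpendicularity gives UZ at right angles to PU, so UZ runs at 158.8°; with |UZ| = 11.6, Z = (-3.309, -10.70). ∠UZN = 122.6° gives ZN at 101.4° from the x-axis; with |ZN| = 8.2, N = (-4.930, -2.662). Then |PN| = |N − P| = 25.62.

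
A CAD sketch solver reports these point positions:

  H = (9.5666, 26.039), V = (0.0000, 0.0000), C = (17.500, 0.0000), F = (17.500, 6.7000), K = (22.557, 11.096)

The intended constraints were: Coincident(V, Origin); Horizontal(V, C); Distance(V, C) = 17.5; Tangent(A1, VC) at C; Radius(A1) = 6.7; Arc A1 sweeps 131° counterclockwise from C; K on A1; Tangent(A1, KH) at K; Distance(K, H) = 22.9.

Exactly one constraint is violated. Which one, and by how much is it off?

Distance(K, H) = 22.9 — off by 3.10.

V = (0.00, 0.00) ✓; V.y = 0.00, C.y = 0.00 ✓; |VC| = 17.50 ✓; ∠(FC, CV) = 90.00° ✓; |FC| = 6.700 ✓; bearing(F→K) − bearing(F→C) = 131.0° ✓; |FK| = 6.701 ✓; ∠(FK, KH) = 90.00° ✓; |KH| = 19.80 ✗.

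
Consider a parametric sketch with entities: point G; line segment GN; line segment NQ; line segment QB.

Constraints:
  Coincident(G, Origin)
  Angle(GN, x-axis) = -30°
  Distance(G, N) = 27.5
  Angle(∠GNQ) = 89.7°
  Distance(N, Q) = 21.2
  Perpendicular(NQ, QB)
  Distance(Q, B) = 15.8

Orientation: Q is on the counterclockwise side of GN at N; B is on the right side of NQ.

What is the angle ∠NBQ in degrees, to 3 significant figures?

53.3°

∠GNQ = 89.7°, so NQ runs at -30.0° + (180° − 89.7°) = 60.3° from the x-axis; with |NQ| = 21.2, Q = N + 21.2·(cos 60.3°, sin 60.3°) = (34.3, 4.66). NQ ⟂ QB; with |QB| = 15.8 on the right of NQ, B = Q + 15.8·(0.869, -0.495) = (48.0, -3.16). Then cos ∠NBQ = BN·BQ / (|BN||BQ|), giving 53.3°.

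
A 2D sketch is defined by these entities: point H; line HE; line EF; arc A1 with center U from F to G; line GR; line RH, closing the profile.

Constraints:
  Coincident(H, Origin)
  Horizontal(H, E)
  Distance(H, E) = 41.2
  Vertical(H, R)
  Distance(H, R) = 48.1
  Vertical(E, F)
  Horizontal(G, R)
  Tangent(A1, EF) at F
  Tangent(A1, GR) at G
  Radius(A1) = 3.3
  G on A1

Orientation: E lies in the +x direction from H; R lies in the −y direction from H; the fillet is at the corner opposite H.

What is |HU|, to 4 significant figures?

58.68

HR is vertical with |HR| = 48.1 and R on the −y side, so R = (0.000, -48.10). The virtual corner opposite H is at (41.20, -48.10). The tangent condition forces UF to be normal to EF and tangency of A1 to GR means the radius UG is perpendicular to GR, with radius 3.3, so the center U sits 3.3 in from both sides at U = (37.90, -44.80). Then |HU| = |U − H| = 58.68.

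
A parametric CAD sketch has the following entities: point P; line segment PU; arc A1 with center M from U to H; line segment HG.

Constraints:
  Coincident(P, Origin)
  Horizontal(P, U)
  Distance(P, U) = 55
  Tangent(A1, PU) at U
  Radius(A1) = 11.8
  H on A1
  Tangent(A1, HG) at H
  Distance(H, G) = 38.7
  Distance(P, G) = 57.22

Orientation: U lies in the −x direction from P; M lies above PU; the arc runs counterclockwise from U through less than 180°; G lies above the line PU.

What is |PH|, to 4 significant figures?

44.47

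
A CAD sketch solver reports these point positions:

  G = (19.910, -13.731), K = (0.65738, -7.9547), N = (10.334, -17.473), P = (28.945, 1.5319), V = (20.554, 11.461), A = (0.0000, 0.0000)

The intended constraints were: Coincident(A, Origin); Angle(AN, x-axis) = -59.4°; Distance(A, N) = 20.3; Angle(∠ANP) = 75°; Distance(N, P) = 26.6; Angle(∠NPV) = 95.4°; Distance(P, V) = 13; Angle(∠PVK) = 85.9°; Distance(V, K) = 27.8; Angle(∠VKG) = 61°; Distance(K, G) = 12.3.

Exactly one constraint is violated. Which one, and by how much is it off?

Distance(K, G) = 12.3 — off by 7.80.

A = (0.00, 0.00) ✓; AN at -59.40° ✓; |AN| = 20.30 ✓; ∠ANP = 75.00° ✓; |NP| = 26.60 ✓; ∠NPV = 95.40° ✓; |PV| = 13.00 ✓; ∠PVK = 85.90° ✓; |VK| = 27.80 ✓; ∠VKG = 61.00° ✓; |KG| = 20.10 ✗.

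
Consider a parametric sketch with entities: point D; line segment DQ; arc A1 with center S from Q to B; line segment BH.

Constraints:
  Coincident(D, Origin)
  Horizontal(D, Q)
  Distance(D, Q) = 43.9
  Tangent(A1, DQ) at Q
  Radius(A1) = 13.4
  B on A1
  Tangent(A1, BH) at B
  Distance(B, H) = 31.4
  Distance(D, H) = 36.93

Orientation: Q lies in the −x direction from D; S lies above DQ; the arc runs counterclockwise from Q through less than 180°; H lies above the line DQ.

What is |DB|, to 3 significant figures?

33.1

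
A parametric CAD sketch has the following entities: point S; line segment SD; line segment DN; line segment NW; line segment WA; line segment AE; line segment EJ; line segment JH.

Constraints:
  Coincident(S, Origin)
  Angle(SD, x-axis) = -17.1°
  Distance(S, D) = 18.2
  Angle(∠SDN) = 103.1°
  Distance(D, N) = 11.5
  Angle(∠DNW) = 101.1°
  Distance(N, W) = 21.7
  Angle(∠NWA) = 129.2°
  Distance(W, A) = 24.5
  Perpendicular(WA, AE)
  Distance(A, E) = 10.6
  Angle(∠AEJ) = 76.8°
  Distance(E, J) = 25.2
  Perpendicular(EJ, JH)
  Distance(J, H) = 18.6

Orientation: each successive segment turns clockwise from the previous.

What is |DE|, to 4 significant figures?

34.35

S is at the origin; SD runs at -17.1° with length 18.2, so D = (17.40, -5.352). ∠SDN = 103.1° gives DN at -94.00° from the x-axis; with |DN| = 11.5, N = (16.59, -16.82). ∠DNW = 101.1° gives NW at -172.9° from the x-axis; with |NW| = 21.7, W = (-4.940, -19.51). ∠NWA = 129.2° gives WA at 136.3° from the x-axis; with |WA| = 24.5, A = (-22.65, -2.579). WA is perpendicular to AE, so AE runs at 46.30°; with |AE| = 10.6, E = (-15.33, 5.084). Then |DE| = |E − D| = 34.35.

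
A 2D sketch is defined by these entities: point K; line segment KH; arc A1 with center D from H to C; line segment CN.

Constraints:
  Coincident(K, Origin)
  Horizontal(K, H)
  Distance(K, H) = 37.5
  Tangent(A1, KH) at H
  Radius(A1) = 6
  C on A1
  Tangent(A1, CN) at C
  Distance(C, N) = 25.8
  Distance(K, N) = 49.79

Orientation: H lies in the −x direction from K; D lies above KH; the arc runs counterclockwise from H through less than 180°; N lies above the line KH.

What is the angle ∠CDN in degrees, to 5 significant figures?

76.908°

Checks: K = (0.00, 0.00) ✓; |DC| = 6.000 ✓; ∠(DC, CN) = 90.00° ✓; |CN| = 25.80 ✓; |KN| = 49.79 ✓.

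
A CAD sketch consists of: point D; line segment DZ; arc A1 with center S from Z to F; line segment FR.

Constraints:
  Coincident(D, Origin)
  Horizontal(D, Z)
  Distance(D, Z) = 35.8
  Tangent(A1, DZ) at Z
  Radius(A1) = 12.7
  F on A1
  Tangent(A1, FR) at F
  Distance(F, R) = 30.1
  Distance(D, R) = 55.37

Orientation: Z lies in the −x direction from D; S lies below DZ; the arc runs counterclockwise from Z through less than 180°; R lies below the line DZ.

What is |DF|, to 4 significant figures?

50.54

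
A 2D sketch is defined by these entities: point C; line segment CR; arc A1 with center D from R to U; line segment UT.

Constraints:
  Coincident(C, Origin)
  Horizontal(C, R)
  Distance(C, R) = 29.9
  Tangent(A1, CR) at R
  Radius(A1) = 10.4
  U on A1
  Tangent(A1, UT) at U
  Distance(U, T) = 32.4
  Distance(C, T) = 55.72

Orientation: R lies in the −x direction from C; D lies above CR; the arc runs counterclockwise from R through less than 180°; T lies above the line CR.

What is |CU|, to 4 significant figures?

25.20

C is at the origin; C and R share the same y with |CR| = 29.9 and R on the −x side, so R = (-29.90, 0.000). Since A1 is tangent to CR there, DR ⟂ CR, so D = R + (0, 10.4) = (-29.90, 10.40). Since DU ⟂ UT (tangency), |DT| = √(10.4² + 32.4²) = 34.03 regardless of where U sits on A1. So T lies on both circle(C, 55.72) and circle(D, 34.03); the above-CR intersection is T = (-33.94, 44.19). U is the foot of the tangent from T: U = (-20.45, 14.73).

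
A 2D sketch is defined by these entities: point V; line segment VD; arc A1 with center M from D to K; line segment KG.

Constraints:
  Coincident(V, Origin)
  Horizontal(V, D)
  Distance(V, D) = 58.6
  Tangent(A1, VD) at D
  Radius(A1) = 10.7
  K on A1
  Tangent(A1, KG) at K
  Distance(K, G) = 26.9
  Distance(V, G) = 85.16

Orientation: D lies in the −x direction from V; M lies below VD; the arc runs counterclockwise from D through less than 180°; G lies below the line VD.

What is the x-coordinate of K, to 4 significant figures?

-68.36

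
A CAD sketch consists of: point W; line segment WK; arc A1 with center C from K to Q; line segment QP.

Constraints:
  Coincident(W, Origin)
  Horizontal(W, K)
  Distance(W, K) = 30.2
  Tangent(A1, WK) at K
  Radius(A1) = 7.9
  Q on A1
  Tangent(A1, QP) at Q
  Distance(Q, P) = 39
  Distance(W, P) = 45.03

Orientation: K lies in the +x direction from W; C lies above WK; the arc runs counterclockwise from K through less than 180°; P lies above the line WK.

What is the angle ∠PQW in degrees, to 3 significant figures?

71.0°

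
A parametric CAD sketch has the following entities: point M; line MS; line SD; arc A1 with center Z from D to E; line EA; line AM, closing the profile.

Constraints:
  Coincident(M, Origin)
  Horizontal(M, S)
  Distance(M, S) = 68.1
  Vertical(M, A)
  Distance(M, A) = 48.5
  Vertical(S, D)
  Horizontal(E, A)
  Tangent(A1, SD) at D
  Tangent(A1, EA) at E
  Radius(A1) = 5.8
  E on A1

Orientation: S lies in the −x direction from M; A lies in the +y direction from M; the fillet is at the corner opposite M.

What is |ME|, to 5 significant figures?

78.953

The virtual corner opposite M is at (-68.100, 48.500). The tangent condition forces ZD to be normal to SD and tangency of A1 to EA means the radius ZE is perpendicular to EA, with radius 5.8, so the center Z sits 5.8 in from both sides at Z = (-62.300, 42.700). That places the tangent points at D = (-68.100, 42.700) on SD and E = (-62.300, 48.500) on EA. Then |ME| = |E − M| = 78.953.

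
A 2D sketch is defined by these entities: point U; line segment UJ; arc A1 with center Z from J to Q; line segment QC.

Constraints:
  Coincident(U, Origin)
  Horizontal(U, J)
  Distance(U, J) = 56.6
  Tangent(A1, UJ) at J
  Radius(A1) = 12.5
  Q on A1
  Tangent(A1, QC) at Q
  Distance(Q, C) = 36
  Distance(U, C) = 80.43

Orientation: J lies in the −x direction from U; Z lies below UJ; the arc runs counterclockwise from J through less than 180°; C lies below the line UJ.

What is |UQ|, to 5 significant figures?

70.451

U is at the origin; U and J share the same y with |UJ| = 56.6 and J on the −x side, so J = (-56.600, 0.0000). Since A1 is tangent to UJ there, ZJ ⟂ UJ, so Z = J + (0, -12.5) = (-56.600, -12.500). Since ZQ ⟂ QC (tangency), |ZC| = √(12.5² + 36.0²) = 38.108 regardless of where Q sits on A1. So C lies on both circle(U, 80.43) and circle(Z, 38.108); the below-UJ intersection is C = (-62.938, -50.078). Q is the foot of the tangent from C: Q = (-68.926, -14.579).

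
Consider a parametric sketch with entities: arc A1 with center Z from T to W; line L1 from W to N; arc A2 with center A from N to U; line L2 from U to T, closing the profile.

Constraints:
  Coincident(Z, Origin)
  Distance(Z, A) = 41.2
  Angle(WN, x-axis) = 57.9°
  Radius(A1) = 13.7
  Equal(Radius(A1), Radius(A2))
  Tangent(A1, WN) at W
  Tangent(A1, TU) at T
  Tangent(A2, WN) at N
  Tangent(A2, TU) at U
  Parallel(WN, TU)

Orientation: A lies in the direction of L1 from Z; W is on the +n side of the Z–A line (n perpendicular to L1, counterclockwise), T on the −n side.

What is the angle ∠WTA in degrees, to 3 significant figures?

71.6°

The slot axis is L1's direction at 57.9°, so u = (cos 57.9°, sin 57.9°) = (0.531, 0.847) and n = (−sin 57.9°, cos 57.9°) = (-0.847, 0.531). Z is at the origin and A lies 41.2 along u from Z, so A = 41.2·u = (21.9, 34.9). Tangency of A1 to both parallel lines with radius 13.7 puts W and T at Z ± 13.7·n: W = (-11.6, 7.28), T = (11.6, -7.28). Then cos ∠WTA = TW·TA / (|TW||TA|), giving 71.6°.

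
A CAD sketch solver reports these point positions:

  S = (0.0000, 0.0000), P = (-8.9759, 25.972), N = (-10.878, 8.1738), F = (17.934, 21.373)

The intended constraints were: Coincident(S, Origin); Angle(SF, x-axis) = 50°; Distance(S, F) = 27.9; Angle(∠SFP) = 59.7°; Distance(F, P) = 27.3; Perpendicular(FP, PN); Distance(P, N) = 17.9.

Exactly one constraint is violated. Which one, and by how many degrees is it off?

Perpendicular(FP, PN) — off by 3.60°.

S = (0.00, 0.00) ✓; SF at 50.00° ✓; |SF| = 27.90 ✓; ∠SFP = 59.70° ✓; |FP| = 27.30 ✓; ∠(FP, PN) = 93.60° ✗; |PN| = 17.90 ✓.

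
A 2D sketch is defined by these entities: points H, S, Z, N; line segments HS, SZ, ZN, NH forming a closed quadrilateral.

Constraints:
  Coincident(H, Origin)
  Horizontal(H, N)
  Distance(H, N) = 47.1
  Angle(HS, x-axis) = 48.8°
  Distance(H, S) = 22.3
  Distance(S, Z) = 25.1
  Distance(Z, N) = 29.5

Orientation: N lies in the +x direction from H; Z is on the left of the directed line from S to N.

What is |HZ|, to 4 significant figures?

46.47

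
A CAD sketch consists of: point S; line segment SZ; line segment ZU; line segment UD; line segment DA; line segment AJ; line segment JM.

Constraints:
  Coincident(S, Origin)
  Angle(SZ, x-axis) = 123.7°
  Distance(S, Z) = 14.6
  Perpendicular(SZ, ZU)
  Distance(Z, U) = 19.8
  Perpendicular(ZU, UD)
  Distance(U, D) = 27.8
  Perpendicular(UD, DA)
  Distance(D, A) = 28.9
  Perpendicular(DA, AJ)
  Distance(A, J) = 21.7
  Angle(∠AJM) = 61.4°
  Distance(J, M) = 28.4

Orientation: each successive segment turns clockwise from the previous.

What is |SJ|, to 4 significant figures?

12.45

S is at the origin; SZ runs at 123.7° with length 14.6, so Z = (-8.101, 12.15). SZ is perpendicular to ZU, so ZU runs at 33.70°; with |ZU| = 19.8, U = (8.372, 23.13). The perpendicularity gives UD at right angles to ZU, so UD runs at -56.30°; with |UD| = 27.8, D = (23.80, 0.004125). UD is perpendicular to DA, so DA runs at -146.3°; with |DA| = 28.9, A = (-0.2468, -16.03). The perpendicularity gives AJ at right angles to DA, so AJ runs at 123.7°; with |AJ| = 21.7, J = (-12.29, 2.023). Then |SJ| = |J − S| = 12.45.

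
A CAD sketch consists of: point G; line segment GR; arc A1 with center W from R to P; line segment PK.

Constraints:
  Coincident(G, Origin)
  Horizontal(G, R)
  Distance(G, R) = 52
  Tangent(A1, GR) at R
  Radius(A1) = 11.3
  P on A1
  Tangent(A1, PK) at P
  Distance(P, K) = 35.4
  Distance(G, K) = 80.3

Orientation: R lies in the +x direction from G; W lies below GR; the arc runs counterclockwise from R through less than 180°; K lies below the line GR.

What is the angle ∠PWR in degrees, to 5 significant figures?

129.86°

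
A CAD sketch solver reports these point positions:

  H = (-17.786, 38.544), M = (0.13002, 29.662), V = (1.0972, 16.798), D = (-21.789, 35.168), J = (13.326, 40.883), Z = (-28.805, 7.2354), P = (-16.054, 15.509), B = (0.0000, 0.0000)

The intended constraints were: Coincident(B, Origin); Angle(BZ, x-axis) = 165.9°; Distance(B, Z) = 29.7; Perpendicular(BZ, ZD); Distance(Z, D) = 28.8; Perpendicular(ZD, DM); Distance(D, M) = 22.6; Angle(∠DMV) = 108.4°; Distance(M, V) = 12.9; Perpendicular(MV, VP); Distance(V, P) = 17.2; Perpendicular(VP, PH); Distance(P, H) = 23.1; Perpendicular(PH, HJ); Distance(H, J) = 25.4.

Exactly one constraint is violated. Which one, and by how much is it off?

Distance(H, J) = 25.4 — off by 5.80.

B = (0.00, 0.00) ✓; BZ at 165.9° ✓; |BZ| = 29.70 ✓; ∠(BZ, ZD) = 90.00° ✓; |ZD| = 28.80 ✓; ∠(ZD, DM) = 90.00° ✓; |DM| = 22.60 ✓; ∠DMV = 108.4° ✓; |MV| = 12.90 ✓; ∠(MV, VP) = 90.00° ✓; |VP| = 17.20 ✓; ∠(VP, PH) = 90.00° ✓; |PH| = 23.10 ✓; ∠(PH, HJ) = 90.00° ✓; |HJ| = 31.20 ✗.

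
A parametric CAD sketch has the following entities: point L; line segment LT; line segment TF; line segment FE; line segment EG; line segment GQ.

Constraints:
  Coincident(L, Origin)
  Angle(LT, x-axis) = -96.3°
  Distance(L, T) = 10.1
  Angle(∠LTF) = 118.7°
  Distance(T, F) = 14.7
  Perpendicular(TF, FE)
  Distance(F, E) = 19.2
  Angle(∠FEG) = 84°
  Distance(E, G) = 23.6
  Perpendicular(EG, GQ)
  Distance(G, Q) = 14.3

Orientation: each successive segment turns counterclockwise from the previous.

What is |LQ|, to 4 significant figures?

6.795

L is at the origin; LT runs at -96.3° with length 10.1, so T = (-1.108, -10.04). ∠LTF = 118.7° gives TF at -35.00° from the x-axis; with |TF| = 14.7, F = (10.93, -18.47). TF ⟂ FE, so FE runs at 55.00°; with |FE| = 19.2, E = (21.95, -2.743). ∠FEG = 84.0° gives EG at 151.0° from the x-axis; with |EG| = 23.6, G = (1.305, 8.699). EG ⟂ GQ, so GQ runs at -119.0°; with |GQ| = 14.3, Q = (-5.628, -3.808). Then |LQ| = |Q − L| = 6.795.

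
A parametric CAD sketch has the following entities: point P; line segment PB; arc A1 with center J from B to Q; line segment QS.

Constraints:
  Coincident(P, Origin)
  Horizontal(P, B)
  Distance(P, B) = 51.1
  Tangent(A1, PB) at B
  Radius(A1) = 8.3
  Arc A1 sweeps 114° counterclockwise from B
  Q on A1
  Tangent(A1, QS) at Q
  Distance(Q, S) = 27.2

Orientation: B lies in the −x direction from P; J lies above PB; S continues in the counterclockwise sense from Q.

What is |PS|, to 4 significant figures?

65.67

P is at the origin; P and B share the same y with |PB| = 51.1 and B on the −x side, so B = (-51.10, 0.000). A1 meets PB tangentially, so JB is at right angles to PB, so J = B + (0, 8.3) = (-51.10, 8.300). On A1, B sits at bearing -90° from J; a 114° counterclockwise sweep puts Q at bearing 24°, so Q = J + 8.3·(cos 24°, sin 24°) = (-43.52, 11.68). The tangent condition forces JQ to be normal to QS, so QS runs along (−sin 24°, cos 24°); with |QS| = 27.2, S = (-54.58, 36.52). Then |PS| = |S − P| = 65.67.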